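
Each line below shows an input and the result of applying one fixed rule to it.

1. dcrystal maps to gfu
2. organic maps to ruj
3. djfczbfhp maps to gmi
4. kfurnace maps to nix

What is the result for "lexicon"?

The rule is to shift every letter 3 places forward in the alphabet (wrapping around), then keep only the first 3 characters.
On "lexicon": the first step gives "ohalfrq", and the second then gives "oha".
(Check on "dcrystal": → "gfubvwdo" → "gfu" ✓)

oha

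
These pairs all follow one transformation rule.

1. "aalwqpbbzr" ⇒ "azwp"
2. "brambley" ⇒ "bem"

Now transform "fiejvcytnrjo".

fjjt

The rule is to take characters alternately from the front and the back (1st, last, 2nd, 2nd-last, ...), then keep one character in every 3, starting at position 1 (positions 1st, 4th, 7th, ...).
Applying both steps to "fiejvcytnrjo": "foijerjnvtcy", then "fjjt".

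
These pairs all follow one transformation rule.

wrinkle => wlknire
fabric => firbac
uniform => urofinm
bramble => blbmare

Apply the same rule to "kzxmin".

What's happening: reverse the string, then swap the first and last characters.
For "kzxmin", step one produces "nimxzk"; step two turns that into "kimxzn".

kimxzn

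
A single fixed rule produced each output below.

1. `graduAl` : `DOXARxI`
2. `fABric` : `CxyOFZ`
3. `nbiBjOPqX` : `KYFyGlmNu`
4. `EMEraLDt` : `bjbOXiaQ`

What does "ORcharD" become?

loZEXOa

The rule is to flip the case of every letter, then shift every letter 3 places backward in the alphabet (wrapping around).
For "ORcharD", step one produces "orCHARd"; step two turns that into "loZEXOa".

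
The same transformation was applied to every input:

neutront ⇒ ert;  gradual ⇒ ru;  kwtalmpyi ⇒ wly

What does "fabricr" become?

ai

The transformation: keep one character in every 3, starting at position 2 (positions 2nd, 5th, 8th, ...).
Doing the same to "fabricr": "ai".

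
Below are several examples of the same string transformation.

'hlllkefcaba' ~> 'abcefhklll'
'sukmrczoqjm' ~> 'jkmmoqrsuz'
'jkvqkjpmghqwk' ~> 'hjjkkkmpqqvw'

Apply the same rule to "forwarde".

The transformation: sort the characters into alphabetical order, then delete the first character.
Applying both steps to "forwarde": "adeforrw", then "deforrw".

deforrw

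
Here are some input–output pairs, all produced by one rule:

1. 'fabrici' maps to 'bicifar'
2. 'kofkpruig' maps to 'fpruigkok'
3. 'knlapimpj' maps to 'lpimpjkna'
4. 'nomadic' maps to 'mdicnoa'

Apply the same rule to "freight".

eghtfri

The rule is to move the first 3 characters to the end (rotate left by 3), then swap the first and last characters.
Starting from "freight": after the first operation, "ightfre"; after the second, "eghtfri".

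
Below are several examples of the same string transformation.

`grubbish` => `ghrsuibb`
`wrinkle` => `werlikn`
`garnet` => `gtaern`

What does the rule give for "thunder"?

The transformation: take characters alternately from the front and the back (1st, last, 2nd, 2nd-last, ...).
Applying that to "thunder" gives "trheudn".

trheudn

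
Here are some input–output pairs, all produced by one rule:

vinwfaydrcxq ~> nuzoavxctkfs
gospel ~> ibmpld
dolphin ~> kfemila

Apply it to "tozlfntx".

uqkciwlq

Each output is the input with this applied: reverse the string, then shift every letter 3 places backward in the alphabet (wrapping around).
Working it through for "tozlfntx": intermediate "xtnflzot", final "uqkciwlq".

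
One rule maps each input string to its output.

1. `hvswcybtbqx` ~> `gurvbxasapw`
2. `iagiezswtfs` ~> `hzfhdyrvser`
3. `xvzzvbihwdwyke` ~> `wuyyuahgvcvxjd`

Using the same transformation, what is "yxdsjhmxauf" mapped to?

In each case the input is transformed by: shift every letter 1 place backward in the alphabet (wrapping around).
For "yxdsjhmxauf" the result is "xwcriglwzte".

xwcriglwzte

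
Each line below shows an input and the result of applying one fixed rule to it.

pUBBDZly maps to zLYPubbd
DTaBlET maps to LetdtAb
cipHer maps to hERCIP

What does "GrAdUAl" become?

uaLgRaD

The rule is to flip the case of every letter, then move the last 3 characters to the front (rotate right by 3).
Working it through for "GrAdUAl": intermediate "gRaDuaL", final "uaLgRaD".
(Check on "cipHer": → "CIPhER" → "hERCIP" ✓)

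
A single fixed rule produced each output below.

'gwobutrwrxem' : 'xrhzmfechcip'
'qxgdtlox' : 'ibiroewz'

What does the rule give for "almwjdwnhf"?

What's happening: shift every letter 11 places forward in the alphabet (wrapping around), then move the last character to the front.
Applying both steps to "almwjdwnhf": "lwxhuohysq", then "qlwxhuohys".

qlwxhuohys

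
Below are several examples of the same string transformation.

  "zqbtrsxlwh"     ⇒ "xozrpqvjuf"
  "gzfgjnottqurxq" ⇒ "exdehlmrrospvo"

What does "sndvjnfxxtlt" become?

qlbthldvvrjr

In each case the input is transformed by: shift every letter 2 places backward in the alphabet (wrapping around).
For "sndvjnfxxtlt" the result is "qlbthldvvrjr".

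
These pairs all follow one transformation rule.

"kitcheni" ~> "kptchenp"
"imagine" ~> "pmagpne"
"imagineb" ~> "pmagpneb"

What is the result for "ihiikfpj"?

The transformation: replace every "i" with "p".
On "ihiikfpj" that produces "phppkfpj".

phppkfpj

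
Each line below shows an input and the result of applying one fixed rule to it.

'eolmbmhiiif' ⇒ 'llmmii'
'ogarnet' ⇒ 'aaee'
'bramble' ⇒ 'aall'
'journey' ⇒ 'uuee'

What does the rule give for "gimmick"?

Looking at the pairs, the operation is to keep one character in every 3, starting at position 3 (positions 3rd, 6th, 9th, ...), then double every character.
On "gimmick": the first step gives "mc", and the second then gives "mmcc".

mmcc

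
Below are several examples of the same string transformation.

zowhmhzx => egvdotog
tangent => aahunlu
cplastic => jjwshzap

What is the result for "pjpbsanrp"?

The rule is to shift every letter 7 places forward in the alphabet (wrapping around), then move the last character to the front.
Working it through for "pjpbsanrp": intermediate "wqwizhuyw", final "wwqwizhuy".

wwqwizhuy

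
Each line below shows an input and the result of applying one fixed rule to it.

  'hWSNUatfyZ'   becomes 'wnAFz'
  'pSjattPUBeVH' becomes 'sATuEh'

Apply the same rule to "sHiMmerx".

The rule is to keep every other character starting from the second (positions 2nd, 4th, 6th, ...), then flip the case of every letter.
Starting from "sHiMmerx": after the first operation, "HMex"; after the second, "hmEX".

hmEX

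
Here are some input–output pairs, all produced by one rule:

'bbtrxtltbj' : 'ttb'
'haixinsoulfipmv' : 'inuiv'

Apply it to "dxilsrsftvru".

irtu

The transformation: keep one character in every 3, starting at position 3 (positions 3rd, 6th, 9th, ...).
For "dxilsrsftvru" the result is "irtu".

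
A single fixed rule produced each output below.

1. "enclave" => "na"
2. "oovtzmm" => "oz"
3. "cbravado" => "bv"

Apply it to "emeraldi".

ma

The transformation: move the last character to the front, then keep one character in every 3, starting at position 3 (positions 3rd, 6th, 9th, ...).
For "emeraldi", step one produces "iemerald"; step two turns that into "ma".
(Check on "cbravado": → "ocbravad" → "bv" ✓)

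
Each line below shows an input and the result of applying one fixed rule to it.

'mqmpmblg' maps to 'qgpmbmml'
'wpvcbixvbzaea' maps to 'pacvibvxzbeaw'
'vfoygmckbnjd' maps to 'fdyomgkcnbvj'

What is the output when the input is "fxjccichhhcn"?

The transformation: swap the first and last characters, then swap each adjacent pair of characters (1↔2, 3↔4, ...).
Applying both steps to "fxjccichhhcn": "nxjccichhhcf", then "xncjichchhfc".

xncjichchhfc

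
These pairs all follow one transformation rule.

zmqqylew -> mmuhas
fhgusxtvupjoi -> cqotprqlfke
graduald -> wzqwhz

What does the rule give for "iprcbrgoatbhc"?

In each case the input is transformed by: shift every letter 4 places backward in the alphabet (wrapping around), then delete the first 2 characters.
Starting from "iprcbrgoatbhc": after the first operation, "elnyxnckwpxdy"; after the second, "nyxnckwpxdy".
(Check on "graduald": → "cnwzqwhz" → "wzqwhz" ✓)

nyxnckwpxdy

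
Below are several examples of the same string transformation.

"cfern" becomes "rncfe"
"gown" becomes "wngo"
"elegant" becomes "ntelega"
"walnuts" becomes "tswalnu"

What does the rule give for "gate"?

tega

The rule is to move the last 2 characters to the front (rotate right by 2).
On "gate" that produces "tega".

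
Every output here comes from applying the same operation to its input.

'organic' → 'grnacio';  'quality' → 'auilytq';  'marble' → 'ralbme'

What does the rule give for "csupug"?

usupcg

The transformation: move the first character to the end, then swap each adjacent pair of characters (1↔2, 3↔4, ...).
On "csupug": the first step gives "supugc", and the second then gives "usupcg".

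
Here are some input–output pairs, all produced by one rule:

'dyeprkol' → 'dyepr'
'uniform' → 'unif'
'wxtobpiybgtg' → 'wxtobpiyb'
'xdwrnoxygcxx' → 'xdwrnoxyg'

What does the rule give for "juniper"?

juni

The pattern: delete the last 3 characters.
"juniper" → "juni".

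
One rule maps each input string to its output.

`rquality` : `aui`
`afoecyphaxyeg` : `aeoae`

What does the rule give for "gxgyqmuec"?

eu

Looking at the pairs, the operation is to swap each adjacent pair of characters (1↔2, 3↔4, ...), then keep only the vowels.
Applying both steps to "gxgyqmuec": "xgygmqeuc", then "eu".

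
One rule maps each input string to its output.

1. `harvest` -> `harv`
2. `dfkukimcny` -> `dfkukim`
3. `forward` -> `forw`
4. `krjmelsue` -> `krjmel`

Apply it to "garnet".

The transformation: delete the last 3 characters.
Doing the same to "garnet": "gar".

gar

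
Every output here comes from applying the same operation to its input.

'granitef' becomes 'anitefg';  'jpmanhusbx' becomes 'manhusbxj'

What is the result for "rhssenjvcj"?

The transformation: move the first character to the end, then delete the first character.
Working it through for "rhssenjvcj": intermediate "hssenjvcjr", final "ssenjvcjr".
(Check on "jpmanhusbx": → "pmanhusbxj" → "manhusbxj" ✓)

ssenjvcjr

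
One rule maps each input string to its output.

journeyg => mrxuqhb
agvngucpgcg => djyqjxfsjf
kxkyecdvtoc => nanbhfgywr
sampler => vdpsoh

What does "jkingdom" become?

mnlqjgr

What's happening: shift every letter 3 places forward in the alphabet (wrapping around), then delete the last character.
For "jkingdom" the result is "mnlqjgr".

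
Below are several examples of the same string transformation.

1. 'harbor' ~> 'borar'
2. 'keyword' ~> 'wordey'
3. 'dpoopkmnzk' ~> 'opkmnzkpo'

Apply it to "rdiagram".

agramdi

The rule is to delete the first character, then move the first 2 characters to the end (rotate left by 2).
Working it through for "rdiagram": intermediate "diagram", final "agramdi".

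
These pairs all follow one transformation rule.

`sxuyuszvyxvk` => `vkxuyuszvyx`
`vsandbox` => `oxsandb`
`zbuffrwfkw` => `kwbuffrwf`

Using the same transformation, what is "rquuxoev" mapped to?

In each case the input is transformed by: delete the first character, then move the last 2 characters to the front (rotate right by 2).
On "rquuxoev": the first step gives "quuxoev", and the second then gives "evquuxo".

evquuxo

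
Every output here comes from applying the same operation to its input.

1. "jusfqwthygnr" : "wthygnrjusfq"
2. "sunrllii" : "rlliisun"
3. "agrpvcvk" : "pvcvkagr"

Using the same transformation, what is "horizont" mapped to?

izonthor

In each case the input is transformed by: swap the front and back halves of the string, then move the last character to the front.
On "horizont": the first step gives "zonthori", and the second then gives "izonthor".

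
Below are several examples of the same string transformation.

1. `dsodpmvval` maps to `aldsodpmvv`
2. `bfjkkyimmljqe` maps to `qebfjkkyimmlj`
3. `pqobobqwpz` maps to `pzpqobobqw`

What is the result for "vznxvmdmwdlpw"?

pwvznxvmdmwdl

The transformation: move the last 2 characters to the front (rotate right by 2).
On "vznxvmdmwdlpw" that produces "pwvznxvmdmwdl".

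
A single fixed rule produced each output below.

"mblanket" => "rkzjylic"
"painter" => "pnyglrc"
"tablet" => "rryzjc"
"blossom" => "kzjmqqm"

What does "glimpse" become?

cejgknq

In each case the input is transformed by: shift every letter 2 places backward in the alphabet (wrapping around), then move the last character to the front.
Applying both steps to "glimpse": "ejgknqc", then "cejgknq".
(Check on "blossom": → "zjmqqmk" → "kzjmqqm" ✓)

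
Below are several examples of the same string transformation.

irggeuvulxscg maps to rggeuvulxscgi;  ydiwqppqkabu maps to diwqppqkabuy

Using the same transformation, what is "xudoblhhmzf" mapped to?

What's happening: move the first character to the end.
So "xudoblhhmzf" becomes "udoblhhmzfx".

udoblhhmzfx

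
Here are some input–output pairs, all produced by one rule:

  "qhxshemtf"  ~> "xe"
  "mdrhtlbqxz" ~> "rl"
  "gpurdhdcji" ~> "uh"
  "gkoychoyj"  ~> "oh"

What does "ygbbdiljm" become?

Rule — keep one character in every 3, starting at position 3 (positions 3rd, 6th, 9th, ...), then delete the last character.
"ygbbdiljm" → "bim" → "bi".

bi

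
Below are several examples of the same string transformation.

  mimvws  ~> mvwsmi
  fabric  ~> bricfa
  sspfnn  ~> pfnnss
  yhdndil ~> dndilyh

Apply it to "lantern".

Each output is the input with this applied: move the first 2 characters to the end (rotate left by 2).
"lantern" → "nternla".

nternla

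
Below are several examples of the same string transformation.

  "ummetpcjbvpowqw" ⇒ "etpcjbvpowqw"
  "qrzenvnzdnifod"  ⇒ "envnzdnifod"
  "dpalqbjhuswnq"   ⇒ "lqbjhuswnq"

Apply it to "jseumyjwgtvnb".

umyjwgtvnb

Rule — delete the first 3 characters.
On "jseumyjwgtvnb" that produces "umyjwgtvnb".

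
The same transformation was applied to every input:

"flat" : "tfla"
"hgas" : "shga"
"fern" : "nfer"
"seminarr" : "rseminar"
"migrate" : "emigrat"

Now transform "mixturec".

In each case the input is transformed by: move the last character to the front.
For "mixturec" the result is "cmixture".

cmixture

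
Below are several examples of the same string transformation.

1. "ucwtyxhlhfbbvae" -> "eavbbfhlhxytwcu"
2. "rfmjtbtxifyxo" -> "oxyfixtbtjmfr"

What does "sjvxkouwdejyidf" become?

fdiyjedwuokxvjs

The rule is to reverse the string.
Doing the same to "sjvxkouwdejyidf": "fdiyjedwuokxvjs".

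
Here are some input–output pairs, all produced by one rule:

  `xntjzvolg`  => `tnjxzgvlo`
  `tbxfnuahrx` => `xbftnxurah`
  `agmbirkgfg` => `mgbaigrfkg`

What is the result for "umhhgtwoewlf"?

hmhugftlwwoe

Rule — move the first 2 characters to the end (rotate left by 2), then take characters alternately from the front and the back (1st, last, 2nd, 2nd-last, ...).
Starting from "umhhgtwoewlf": after the first operation, "hhgtwoewlfum"; after the second, "hmhugftlwwoe".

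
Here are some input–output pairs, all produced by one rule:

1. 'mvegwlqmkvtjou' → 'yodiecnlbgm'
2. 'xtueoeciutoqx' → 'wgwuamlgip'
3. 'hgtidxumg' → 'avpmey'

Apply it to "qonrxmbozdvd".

Each output is the input with this applied: delete the first 3 characters, then shift every letter 8 places backward in the alphabet (wrapping around).
Starting from "qonrxmbozdvd": after the first operation, "rxmbozdvd"; after the second, "jpetgrvnv".
(Check on "xtueoeciutoqx": → "eoeciutoqx" → "wgwuamlgip" ✓)

jpetgrvnv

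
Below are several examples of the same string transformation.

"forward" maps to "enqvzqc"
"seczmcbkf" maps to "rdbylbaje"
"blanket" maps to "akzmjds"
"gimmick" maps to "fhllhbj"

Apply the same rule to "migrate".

lhfqzsd

The rule is to shift every letter 1 place backward in the alphabet (wrapping around).
On "migrate" that produces "lhfqzsd".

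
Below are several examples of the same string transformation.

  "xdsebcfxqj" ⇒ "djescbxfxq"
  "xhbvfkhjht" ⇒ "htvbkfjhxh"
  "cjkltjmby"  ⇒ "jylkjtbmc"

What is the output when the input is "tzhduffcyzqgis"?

zsdhfucfzygqti

The rule is to swap the first and last characters, then swap each adjacent pair of characters (1↔2, 3↔4, ...).
Starting from "tzhduffcyzqgis": after the first operation, "szhduffcyzqgit"; after the second, "zsdhfucfzygqti".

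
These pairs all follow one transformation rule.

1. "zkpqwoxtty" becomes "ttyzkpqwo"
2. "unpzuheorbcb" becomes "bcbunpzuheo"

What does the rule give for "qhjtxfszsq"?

zsqqhjtxf

Looking at the pairs, the operation is to move the last 3 characters to the front (rotate right by 3), then delete the last character.
For "qhjtxfszsq", step one produces "zsqqhjtxfs"; step two turns that into "zsqqhjtxf".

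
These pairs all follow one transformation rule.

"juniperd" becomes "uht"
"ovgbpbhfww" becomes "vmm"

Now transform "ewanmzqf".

Rule — shift every letter 10 places backward in the alphabet (wrapping around), then keep only the last 3 characters.
Applying both steps to "ewanmzqf": "umqdcpgv", then "pgv".

pgv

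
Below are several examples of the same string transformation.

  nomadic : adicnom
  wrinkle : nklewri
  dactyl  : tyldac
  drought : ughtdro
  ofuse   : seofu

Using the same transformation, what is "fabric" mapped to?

ricfab

Looking at the pairs, the operation is to move the first 3 characters to the end (rotate left by 3).
Doing the same to "fabric": "ricfab".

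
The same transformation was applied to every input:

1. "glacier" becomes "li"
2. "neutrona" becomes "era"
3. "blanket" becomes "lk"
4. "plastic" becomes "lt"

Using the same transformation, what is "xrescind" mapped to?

Rule — keep one character in every 3, starting at position 2 (positions 2nd, 5th, 8th, ...).
On "xrescind" that produces "rcd".

rcd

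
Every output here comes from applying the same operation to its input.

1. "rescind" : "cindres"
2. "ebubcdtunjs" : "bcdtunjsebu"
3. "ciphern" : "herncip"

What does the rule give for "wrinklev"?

The pattern: move the first 3 characters to the end (rotate left by 3).
"wrinklev" → "nklevwri".

nklevwri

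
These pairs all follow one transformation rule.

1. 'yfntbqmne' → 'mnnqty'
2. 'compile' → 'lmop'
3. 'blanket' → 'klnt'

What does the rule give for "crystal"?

Rule — sort the characters into alphabetical order, then delete the first 3 characters.
For "crystal", step one produces "aclrsty"; step two turns that into "rsty".

rsty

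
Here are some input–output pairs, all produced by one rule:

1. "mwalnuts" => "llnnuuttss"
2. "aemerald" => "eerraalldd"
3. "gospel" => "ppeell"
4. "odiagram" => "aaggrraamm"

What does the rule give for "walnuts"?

Looking at the pairs, the operation is to delete the first 3 characters, then double every character.
For "walnuts" the result is "nnuuttss".
(Check on "odiagram": → "agram" → "aaggrraamm" ✓)

nnuuttss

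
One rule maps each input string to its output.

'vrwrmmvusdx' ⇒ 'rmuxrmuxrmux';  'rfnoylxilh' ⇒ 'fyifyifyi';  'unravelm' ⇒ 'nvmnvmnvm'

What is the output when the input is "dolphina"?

ohaohaoha

In each case the input is transformed by: keep one character in every 3, starting at position 2 (positions 2nd, 5th, 8th, ...), then write the whole string 3 times in a row.
"dolphina" → "oha" → "ohaohaoha".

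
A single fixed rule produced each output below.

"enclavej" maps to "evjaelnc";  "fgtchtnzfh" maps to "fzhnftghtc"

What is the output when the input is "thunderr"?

The rule is to move the last 2 characters to the front (rotate right by 2), then take characters alternately from the front and the back (1st, last, 2nd, 2nd-last, ...).
"thunderr" → "rrthunde" → "rerdtnhu".

rerdtnhu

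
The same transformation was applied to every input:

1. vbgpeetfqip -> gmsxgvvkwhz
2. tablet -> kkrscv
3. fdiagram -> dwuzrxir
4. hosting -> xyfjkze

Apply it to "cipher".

itzgyv

Rule — shift every letter 9 places backward in the alphabet (wrapping around), then move the last character to the front.
Applying both steps to "cipher": "tzgyvi", then "itzgyv".
(Check on "vbgpeetfqip": → "msxgvvkwhzg" → "gmsxgvvkwhz" ✓)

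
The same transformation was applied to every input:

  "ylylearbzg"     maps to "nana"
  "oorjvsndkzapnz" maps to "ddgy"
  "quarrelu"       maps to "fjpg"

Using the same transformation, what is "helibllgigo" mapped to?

The transformation: shift every letter 11 places backward in the alphabet (wrapping around), then keep only the first 4 characters.
On "helibllgigo": the first step gives "wtaxqaavxvd", and the second then gives "wtax".

wtax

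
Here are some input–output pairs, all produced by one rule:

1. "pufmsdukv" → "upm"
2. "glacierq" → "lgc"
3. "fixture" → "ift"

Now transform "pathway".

aph

Each output is the input with this applied: swap each adjacent pair of characters (1↔2, 3↔4, ...), then keep only the first 3 characters.
Applying both steps to "pathway": "aphtawy", then "aph".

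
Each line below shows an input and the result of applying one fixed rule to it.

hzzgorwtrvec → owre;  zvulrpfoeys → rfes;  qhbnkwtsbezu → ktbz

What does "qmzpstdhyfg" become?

In each case the input is transformed by: keep every other character starting from the first (positions 1st, 3rd, 5th, ...), then keep only the last 4 characters.
"qmzpstdhyfg" → "qzsdyg" → "sdyg".

sdyg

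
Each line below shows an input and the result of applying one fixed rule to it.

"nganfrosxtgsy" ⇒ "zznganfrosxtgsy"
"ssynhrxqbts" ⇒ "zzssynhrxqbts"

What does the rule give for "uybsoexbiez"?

zzuybsoexbiez

The pattern: prepend "zz".
For "uybsoexbiez" the result is "zzuybsoexbiez".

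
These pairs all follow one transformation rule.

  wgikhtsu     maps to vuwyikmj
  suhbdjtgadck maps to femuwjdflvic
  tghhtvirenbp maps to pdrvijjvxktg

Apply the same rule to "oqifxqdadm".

cfoqskhzsf

The rule is to shift every letter 2 places forward in the alphabet (wrapping around), then move the last 3 characters to the front (rotate right by 3).
Doing the same to "oqifxqdadm": "cfoqskhzsf".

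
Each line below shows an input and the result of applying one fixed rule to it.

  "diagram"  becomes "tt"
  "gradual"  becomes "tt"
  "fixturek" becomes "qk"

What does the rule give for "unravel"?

What's happening: keep one character in every 3, starting at position 3 (positions 3rd, 6th, 9th, ...), then shift every letter 7 places backward in the alphabet (wrapping around).
Applying that to "unravel" gives "kx".

kx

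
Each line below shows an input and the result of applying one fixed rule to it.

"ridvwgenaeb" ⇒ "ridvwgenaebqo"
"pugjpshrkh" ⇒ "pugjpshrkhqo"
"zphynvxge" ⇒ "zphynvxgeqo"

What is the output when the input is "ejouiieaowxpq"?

ejouiieaowxpqqo

Each output is the input with this applied: append "qo".
On "ejouiieaowxpq" that produces "ejouiieaowxpqqo".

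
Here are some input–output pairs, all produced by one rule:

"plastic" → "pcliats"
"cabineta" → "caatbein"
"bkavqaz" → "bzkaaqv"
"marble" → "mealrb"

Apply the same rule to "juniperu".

The rule is to take characters alternately from the front and the back (1st, last, 2nd, 2nd-last, ...).
Doing the same to "juniperu": "juurneip".

juurneip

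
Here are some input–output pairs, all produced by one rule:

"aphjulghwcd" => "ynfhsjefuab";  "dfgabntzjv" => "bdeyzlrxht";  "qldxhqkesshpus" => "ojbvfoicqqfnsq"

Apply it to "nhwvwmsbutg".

lfutukqzsre

In each case the input is transformed by: shift every letter 2 places backward in the alphabet (wrapping around).
On "nhwvwmsbutg" that produces "lfutukqzsre".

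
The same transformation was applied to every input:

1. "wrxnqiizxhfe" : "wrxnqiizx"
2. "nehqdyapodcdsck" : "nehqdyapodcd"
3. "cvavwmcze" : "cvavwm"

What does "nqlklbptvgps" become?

What's happening: delete the last 3 characters.
So "nqlklbptvgps" becomes "nqlklbptv".

nqlklbptv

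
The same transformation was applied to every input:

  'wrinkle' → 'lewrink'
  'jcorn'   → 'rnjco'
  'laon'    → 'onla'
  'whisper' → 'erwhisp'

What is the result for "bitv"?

tvbi

Rule — move the last 2 characters to the front (rotate right by 2).
For "bitv" the result is "tvbi".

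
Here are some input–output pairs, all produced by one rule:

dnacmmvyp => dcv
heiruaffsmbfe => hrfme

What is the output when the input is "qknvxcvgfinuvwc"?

qvviv

Looking at the pairs, the operation is to keep one character in every 3, starting at position 1 (positions 1st, 4th, 7th, ...).
Doing the same to "qknvxcvgfinuvwc": "qvviv".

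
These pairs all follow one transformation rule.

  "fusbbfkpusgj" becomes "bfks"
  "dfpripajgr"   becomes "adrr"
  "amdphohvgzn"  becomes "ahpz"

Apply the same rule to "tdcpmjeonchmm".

cempt

The pattern: keep one character in every 3, starting at position 1 (positions 1st, 4th, 7th, ...), then sort the characters into alphabetical order.
For "tdcpmjeonchmm", step one produces "tpecm"; step two turns that into "cempt".
(Check on "dfpripajgr": → "drar" → "adrr" ✓)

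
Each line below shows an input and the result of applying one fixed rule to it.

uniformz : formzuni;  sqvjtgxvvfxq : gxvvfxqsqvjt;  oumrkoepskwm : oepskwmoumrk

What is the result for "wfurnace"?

rnacewfu

The rule is to move the last character to the front, then swap the front and back halves of the string.
Starting from "wfurnace": after the first operation, "ewfurnac"; after the second, "rnacewfu".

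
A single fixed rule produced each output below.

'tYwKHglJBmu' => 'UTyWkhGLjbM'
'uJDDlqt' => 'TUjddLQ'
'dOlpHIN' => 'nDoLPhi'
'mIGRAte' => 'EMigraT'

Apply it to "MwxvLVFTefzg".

GmWXVlvftEFZ

The transformation: move the last character to the front, then flip the case of every letter.
On "MwxvLVFTefzg" that produces "GmWXVlvftEFZ".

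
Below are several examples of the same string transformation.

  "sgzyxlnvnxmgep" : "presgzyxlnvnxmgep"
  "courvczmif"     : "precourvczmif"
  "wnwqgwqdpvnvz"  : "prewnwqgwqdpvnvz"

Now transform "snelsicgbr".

presnelsicgbr

What's happening: prepend "pre".
Doing the same to "snelsicgbr": "presnelsicgbr".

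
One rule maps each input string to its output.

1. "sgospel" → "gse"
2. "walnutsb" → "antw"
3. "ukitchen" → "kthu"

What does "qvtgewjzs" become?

vgwz

The transformation: swap the first and last characters, then keep every other character starting from the second (positions 2nd, 4th, 6th, ...).
So "qvtgewjzs" becomes "vgwz".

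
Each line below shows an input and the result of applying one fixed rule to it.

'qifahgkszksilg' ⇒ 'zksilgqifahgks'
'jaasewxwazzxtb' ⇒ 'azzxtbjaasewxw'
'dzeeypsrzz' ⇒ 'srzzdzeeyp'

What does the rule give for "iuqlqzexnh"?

Rule — move the first character to the end, then swap the front and back halves of the string.
For "iuqlqzexnh", step one produces "uqlqzexnhi"; step two turns that into "exnhiuqlqz".
(Check on "jaasewxwazzxtb": → "aasewxwazzxtbj" → "azzxtbjaasewxw" ✓)

exnhiuqlqz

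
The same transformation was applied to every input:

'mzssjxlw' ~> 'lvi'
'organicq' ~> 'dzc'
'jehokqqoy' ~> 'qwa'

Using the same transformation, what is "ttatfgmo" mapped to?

fra

Each output is the input with this applied: keep one character in every 3, starting at position 2 (positions 2nd, 5th, 8th, ...), then shift every letter 12 places forward in the alphabet (wrapping around).
"ttatfgmo" → "tfo" → "fra".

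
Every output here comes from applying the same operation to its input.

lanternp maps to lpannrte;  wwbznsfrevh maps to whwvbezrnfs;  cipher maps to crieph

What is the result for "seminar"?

Each output is the input with this applied: take characters alternately from the front and the back (1st, last, 2nd, 2nd-last, ...).
So "seminar" becomes "sreamni".

sreamni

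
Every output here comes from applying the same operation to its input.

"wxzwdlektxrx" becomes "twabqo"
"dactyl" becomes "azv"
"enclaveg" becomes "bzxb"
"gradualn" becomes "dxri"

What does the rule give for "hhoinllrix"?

elkif

The pattern: shift every letter 3 places backward in the alphabet (wrapping around), then keep every other character starting from the first (positions 1st, 3rd, 5th, ...).
Working it through for "hhoinllrix": intermediate "eelfkiiofu", final "elkif".
(Check on "dactyl": → "axzqvi" → "azv" ✓)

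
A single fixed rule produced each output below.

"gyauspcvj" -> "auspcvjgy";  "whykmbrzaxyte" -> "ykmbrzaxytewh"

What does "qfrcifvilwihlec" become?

rcifvilwihlecqf

Each output is the input with this applied: move the first 2 characters to the end (rotate left by 2).
So "qfrcifvilwihlec" becomes "rcifvilwihlecqf".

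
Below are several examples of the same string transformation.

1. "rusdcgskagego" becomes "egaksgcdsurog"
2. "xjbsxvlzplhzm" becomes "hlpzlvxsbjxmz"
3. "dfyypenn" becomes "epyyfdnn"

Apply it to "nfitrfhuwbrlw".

rbwuhfrtifnwl

What's happening: reverse the string, then move the first 2 characters to the end (rotate left by 2).
Working it through for "nfitrfhuwbrlw": intermediate "wlrbwuhfrtifn", final "rbwuhfrtifnwl".
(Check on "dfyypenn": → "nnepyyfd" → "epyyfdnn" ✓)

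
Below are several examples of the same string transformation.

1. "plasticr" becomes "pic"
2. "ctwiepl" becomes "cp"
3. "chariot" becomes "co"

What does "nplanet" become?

ne

What's happening: swap each adjacent pair of characters (1↔2, 3↔4, ...), then keep one character in every 3, starting at position 2 (positions 2nd, 5th, 8th, ...).
"nplanet" → "pnalent" → "ne".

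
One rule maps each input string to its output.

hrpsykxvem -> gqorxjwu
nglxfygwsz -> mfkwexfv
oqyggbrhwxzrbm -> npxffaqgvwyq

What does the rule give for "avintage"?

Looking at the pairs, the operation is to delete the last 2 characters, then shift every letter 1 place backward in the alphabet (wrapping around).
Applying both steps to "avintage": "avinta", then "zuhmsz".

zuhmsz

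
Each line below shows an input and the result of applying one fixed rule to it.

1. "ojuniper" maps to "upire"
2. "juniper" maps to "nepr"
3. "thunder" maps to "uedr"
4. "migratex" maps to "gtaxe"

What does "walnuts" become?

What's happening: swap each adjacent pair of characters (1↔2, 3↔4, ...), then delete the first 3 characters.
Starting from "walnuts": after the first operation, "awnltus"; after the second, "ltus".

ltus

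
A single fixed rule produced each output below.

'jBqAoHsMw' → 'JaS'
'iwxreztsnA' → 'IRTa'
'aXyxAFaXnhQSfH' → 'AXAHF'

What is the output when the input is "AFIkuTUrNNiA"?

aKun

What's happening: flip the case of every letter, then keep one character in every 3, starting at position 1 (positions 1st, 4th, 7th, ...).
Starting from "AFIkuTUrNNiA": after the first operation, "afiKUtuRnnIa"; after the second, "aKun".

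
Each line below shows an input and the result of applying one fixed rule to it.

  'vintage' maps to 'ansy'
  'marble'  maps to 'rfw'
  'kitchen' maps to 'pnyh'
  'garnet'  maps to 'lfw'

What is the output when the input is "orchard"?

twhm

What's happening: delete the last 3 characters, then shift every letter 5 places forward in the alphabet (wrapping around).
Doing the same to "orchard": "twhm".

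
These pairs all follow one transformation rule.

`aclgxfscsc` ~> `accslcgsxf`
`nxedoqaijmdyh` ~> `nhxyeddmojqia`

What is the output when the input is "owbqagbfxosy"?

The transformation: take characters alternately from the front and the back (1st, last, 2nd, 2nd-last, ...).
For "owbqagbfxosy" the result is "oywsboqxafgb".

oywsboqxafgb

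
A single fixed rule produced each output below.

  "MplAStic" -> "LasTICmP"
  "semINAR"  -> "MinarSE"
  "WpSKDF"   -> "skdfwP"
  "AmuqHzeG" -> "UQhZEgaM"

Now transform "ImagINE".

AGineiM

Looking at the pairs, the operation is to move the first 2 characters to the end (rotate left by 2), then flip the case of every letter.
So "ImagINE" becomes "AGineiM".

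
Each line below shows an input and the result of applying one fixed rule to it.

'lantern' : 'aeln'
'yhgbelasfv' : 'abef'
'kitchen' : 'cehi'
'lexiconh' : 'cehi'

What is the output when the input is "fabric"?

In each case the input is transformed by: sort the characters into alphabetical order, then keep only the first 4 characters.
"fabric" → "abcfir" → "abcf".

abcf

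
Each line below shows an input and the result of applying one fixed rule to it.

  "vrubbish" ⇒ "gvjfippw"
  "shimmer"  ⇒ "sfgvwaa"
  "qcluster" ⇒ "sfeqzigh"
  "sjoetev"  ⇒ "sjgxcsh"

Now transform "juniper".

sfxibwd

The rule is to move the last 2 characters to the front (rotate right by 2), then shift every letter 12 places backward in the alphabet (wrapping around).
On "juniper": the first step gives "erjunip", and the second then gives "sfxibwd".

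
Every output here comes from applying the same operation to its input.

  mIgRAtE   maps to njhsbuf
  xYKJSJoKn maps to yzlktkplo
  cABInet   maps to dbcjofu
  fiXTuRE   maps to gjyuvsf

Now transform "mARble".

nbscmf

The rule is to shift every letter 1 place forward in the alphabet (wrapping around), then convert every letter to lowercase.
"mARble" → "nBScmf" → "nbscmf".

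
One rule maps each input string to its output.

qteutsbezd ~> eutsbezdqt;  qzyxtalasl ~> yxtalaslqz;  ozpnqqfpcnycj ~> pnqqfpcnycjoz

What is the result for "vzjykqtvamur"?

jykqtvamurvz

Rule — move the first 2 characters to the end (rotate left by 2).
So "vzjykqtvamur" becomes "jykqtvamurvz".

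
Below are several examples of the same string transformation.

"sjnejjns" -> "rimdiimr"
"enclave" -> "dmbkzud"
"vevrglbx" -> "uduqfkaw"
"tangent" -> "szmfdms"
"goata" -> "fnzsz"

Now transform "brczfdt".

In each case the input is transformed by: shift every letter 1 place backward in the alphabet (wrapping around).
On "brczfdt" that produces "aqbyecs".

aqbyecs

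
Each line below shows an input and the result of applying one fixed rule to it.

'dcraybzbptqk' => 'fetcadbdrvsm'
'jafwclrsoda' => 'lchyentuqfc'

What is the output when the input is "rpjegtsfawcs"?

The transformation: shift every letter 2 places forward in the alphabet (wrapping around).
Applying that to "rpjegtsfawcs" gives "trlgivuhcyeu".

trlgivuhcyeu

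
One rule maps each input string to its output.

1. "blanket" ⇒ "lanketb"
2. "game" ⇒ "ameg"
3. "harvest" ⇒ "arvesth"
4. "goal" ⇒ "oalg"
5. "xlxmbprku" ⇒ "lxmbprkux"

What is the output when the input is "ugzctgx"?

gzctgxu

Rule — move the first character to the end.
So "ugzctgx" becomes "gzctgxu".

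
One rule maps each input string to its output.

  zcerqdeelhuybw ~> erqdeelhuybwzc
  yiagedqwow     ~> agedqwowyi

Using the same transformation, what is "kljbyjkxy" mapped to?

jbyjkxykl

Rule — move the first 2 characters to the end (rotate left by 2).
On "kljbyjkxy" that produces "jbyjkxykl".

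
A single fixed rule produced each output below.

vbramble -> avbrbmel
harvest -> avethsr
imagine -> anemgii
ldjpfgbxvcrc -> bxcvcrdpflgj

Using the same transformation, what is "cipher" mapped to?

crephi

The rule is to sort the characters into alphabetical order, then take characters alternately from the front and the back (1st, last, 2nd, 2nd-last, ...).
Working it through for "cipher": intermediate "cehipr", final "crephi".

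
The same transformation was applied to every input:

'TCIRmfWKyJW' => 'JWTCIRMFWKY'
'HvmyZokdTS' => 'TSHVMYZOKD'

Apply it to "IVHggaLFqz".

What's happening: move the last 2 characters to the front (rotate right by 2), then convert every letter to uppercase.
Starting from "IVHggaLFqz": after the first operation, "qzIVHggaLF"; after the second, "QZIVHGGALF".

QZIVHGGALF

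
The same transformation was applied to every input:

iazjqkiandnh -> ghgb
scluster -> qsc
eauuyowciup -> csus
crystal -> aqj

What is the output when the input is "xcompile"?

vkj

What's happening: shift every letter 2 places backward in the alphabet (wrapping around), then keep one character in every 3, starting at position 1 (positions 1st, 4th, 7th, ...).
"xcompile" → "vkj".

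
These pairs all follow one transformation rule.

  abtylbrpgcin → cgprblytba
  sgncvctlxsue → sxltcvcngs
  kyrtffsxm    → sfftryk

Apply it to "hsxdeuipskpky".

pkspiuedxsh

The transformation: delete the last 2 characters, then reverse the string.
Starting from "hsxdeuipskpky": after the first operation, "hsxdeuipskp"; after the second, "pkspiuedxsh".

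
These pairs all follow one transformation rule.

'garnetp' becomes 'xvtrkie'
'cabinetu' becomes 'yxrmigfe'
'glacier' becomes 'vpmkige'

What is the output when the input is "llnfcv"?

The rule is to shift every letter 4 places forward in the alphabet (wrapping around), then sort the characters into reverse alphabetical order.
On "llnfcv": the first step gives "pprjgz", and the second then gives "zrppjg".
(Check on "cabinetu": → "gefmrixy" → "yxrmigfe" ✓)

zrppjg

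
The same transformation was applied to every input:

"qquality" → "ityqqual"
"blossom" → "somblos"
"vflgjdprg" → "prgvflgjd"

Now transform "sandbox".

What's happening: move the last 3 characters to the front (rotate right by 3).
For "sandbox" the result is "boxsand".

boxsand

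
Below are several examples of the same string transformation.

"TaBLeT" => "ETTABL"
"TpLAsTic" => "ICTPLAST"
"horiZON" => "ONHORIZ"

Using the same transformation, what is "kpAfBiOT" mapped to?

OTKPAFBI

What's happening: move the last 2 characters to the front (rotate right by 2), then convert every letter to uppercase.
Doing the same to "kpAfBiOT": "OTKPAFBI".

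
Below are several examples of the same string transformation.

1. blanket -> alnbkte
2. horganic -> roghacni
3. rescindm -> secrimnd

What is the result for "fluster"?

In each case the input is transformed by: move the first 2 characters to the end (rotate left by 2), then take characters alternately from the front and the back (1st, last, 2nd, 2nd-last, ...).
For "fluster" the result is "ulsftre".
(Check on "rescindm": → "scindmre" → "secrimnd" ✓)

ulsftre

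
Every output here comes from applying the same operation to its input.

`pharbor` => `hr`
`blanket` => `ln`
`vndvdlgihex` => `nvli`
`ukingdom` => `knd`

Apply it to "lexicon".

ei

Rule — delete the last 2 characters, then keep every other character starting from the second (positions 2nd, 4th, 6th, ...).
Doing the same to "lexicon": "ei".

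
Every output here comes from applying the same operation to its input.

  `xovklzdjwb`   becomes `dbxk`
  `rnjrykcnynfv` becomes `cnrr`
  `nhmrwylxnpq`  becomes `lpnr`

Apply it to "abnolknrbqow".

nqao

Rule — keep one character in every 3, starting at position 1 (positions 1st, 4th, 7th, ...), then move the first 2 characters to the end (rotate left by 2).
Applying both steps to "abnolknrbqow": "aonq", then "nqao".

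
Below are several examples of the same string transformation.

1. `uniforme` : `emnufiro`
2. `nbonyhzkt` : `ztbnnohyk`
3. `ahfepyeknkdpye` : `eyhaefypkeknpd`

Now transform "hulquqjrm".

The rule is to swap each adjacent pair of characters (1↔2, 3↔4, ...), then move the last 2 characters to the front (rotate right by 2).
Starting from "hulquqjrm": after the first operation, "uhqlqurjm"; after the second, "jmuhqlqur".

jmuhqlqur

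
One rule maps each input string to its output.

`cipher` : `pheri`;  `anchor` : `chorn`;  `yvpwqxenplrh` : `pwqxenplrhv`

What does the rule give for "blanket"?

anketl

Looking at the pairs, the operation is to delete the first character, then move the first character to the end.
"blanket" → "lanket" → "anketl".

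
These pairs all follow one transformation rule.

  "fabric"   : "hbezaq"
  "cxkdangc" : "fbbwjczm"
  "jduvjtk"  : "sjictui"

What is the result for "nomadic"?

hbmnlzc

The transformation: move the last 2 characters to the front (rotate right by 2), then shift every letter 1 place backward in the alphabet (wrapping around).
For "nomadic", step one produces "icnomad"; step two turns that into "hbmnlzc".
(Check on "cxkdangc": → "gccxkdan" → "fbbwjczm" ✓)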